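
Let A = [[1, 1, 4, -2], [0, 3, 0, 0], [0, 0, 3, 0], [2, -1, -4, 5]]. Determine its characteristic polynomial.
xI - A = [[x - 1, -1, -4, 2], [0, x - 3, 0, 0], [0, 0, x - 3, 0], [-2, 1, 4, x - 5]].

Expanding det(xI - A) along the first row:
det(xI - A) = + (x - 1)·det([[x - 3, 0, 0], [0, x - 3, 0], [1, 4, x - 5]]) - (-1)·det([[0, 0, 0], [0, x - 3, 0], [-2, 4, x - 5]]) + (-4)·det([[0, x - 3, 0], [0, 0, 0], [-2, 1, x - 5]]) - (2)·det([[0, x - 3, 0], [0, 0, x - 3], [-2, 1, 4]]).

Evaluating gives χ_A(x) = x^4 - 12x^3 + 54x^2 - 108x + 81 = (x - 3)^4.

χ_A(x) = (x - 3)^4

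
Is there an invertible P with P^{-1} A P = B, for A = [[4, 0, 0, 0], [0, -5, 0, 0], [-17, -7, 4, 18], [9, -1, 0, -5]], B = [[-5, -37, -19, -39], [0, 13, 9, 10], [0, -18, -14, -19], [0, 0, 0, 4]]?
Two matrices over a field are similar if and only if they have the same invariant factors.

Both A and B have characteristic polynomial (x - 4)^2(x + 5)^2 and minimal polynomial (x - 4)^2(x + 5)^2. Computing further, both have invariant factors (x - 4)^2(x + 5)^2. Hence A and B are similar.

Yes.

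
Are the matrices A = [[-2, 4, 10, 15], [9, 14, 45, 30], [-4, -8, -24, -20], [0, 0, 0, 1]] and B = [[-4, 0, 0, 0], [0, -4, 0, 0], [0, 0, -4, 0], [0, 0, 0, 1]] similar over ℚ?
No.

Both have characteristic polynomial (x - 1)(x + 4)^3, but the minimal polynomial of A is (x - 1)(x + 4)^2 while the minimal polynomial of B is (x - 1)(x + 4). The minimal polynomial is a similarity invariant, so A and B are not similar.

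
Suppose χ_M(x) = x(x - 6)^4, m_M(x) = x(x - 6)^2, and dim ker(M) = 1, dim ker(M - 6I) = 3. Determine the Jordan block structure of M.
λ = 0: algebraic multiplicity 1 (exponent in χ_M), largest block size 1 (exponent in m_M), 1 block (geometric multiplicity). This forces block sizes [1].
λ = 6: algebraic multiplicity 4 (exponent in χ_M), largest block size 2 (exponent in m_M), 3 blocks (geometric multiplicity). These force block sizes [2, 1, 1].

Jordan blocks: (0, 1), (6, 2), (6, 1), (6, 1)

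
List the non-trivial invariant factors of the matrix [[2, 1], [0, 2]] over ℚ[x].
The Jordan structure of A has elementary divisors (x - 2)^2. Arranging the block sizes at each eigenvalue in decreasing order and taking row products gives the invariant factors.

Invariant factors (smallest first, each dividing the next): (x - 2)^2.

Check: the last factor (x - 2)^2 is the minimal polynomial, and the product (x - 2)^2 is the characteristic polynomial.

(x - 2)^2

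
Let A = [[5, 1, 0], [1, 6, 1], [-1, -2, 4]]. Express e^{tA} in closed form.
A has Jordan form J = [[5, 1, 0], [0, 5, 1], [0, 0, 5]] with A = PJP^{-1}, so e^{tA} = P e^{tJ} P^{-1}.

For a Jordan block J_k(λ), e^{tJ_k(λ)} = e^{λt} · (I + tN + t^2 N^2/2! + ... + t^{k-1} N^{k-1}/(k-1)!) where N is the nilpotent superdiagonal part.

Assembling the blocks and conjugating back gives the entries of e^{tA} as shown above.

e^{tA} = [[(t^2 + 2)*e^{5*t}/2, t*(t + 2)*e^{5*t}/2, t^2*e^{5*t}/2], [t*e^{5*t}, (t + 1)*e^{5*t}, t*e^{5*t}], [t*(-t - 2)*e^{5*t}/2, t*(-t - 4)*e^{5*t}/2, (-t^2/2 - t + 1)*e^{5*t}]]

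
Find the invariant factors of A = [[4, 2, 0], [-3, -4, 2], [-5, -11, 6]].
The Jordan structure of A has elementary divisors (x - 2)^3. Arranging the block sizes at each eigenvalue in decreasing order and taking row products gives the invariant factors.

Invariant factors (smallest first, each dividing the next): (x - 2)^3.

Check: the last factor (x - 2)^3 is the minimal polynomial, and the product (x - 2)^3 is the characteristic polynomial.

(x - 2)^3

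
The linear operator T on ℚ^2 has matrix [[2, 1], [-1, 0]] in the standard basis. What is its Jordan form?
J = [[1, 1], [0, 1]]

The characteristic polynomial is det(xI - A) = (x - 1)^2, so the eigenvalues are 1 (algebraic multiplicity 2).

For λ = 1: rank(A - I) = 1, rank((A - I)^2) = 0. The eigenspace has dimension 2 - 1 = 1, so there is 1 Jordan block; the rank sequence gives block sizes [2].

Assembling the blocks gives the Jordan form J above.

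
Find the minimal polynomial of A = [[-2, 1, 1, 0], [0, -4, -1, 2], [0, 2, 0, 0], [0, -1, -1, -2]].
The characteristic polynomial factors as (x + 2)^4. The minimal polynomial is ∏(x - λ)^{k_λ} where k_λ is the size of the largest Jordan block at λ.

For λ = -2: rank(A + 2I) = 2, and the largest Jordan block has size 3 (the smallest k with rank((A + 2I)^k) = rank((A + 2I)^(k+1))).

So m_A(x) = (x + 2)^3.

m_A(x) = (x + 2)^3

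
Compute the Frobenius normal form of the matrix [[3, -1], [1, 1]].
The invariant factors of A (the non-unit diagonal entries of the Smith normal form of xI - A over ℚ[x]) are (x - 2)^2, each dividing the next. The characteristic polynomial is their product, (x - 2)^2.

The rational canonical form is the block-diagonal matrix of companion matrices C(f_i):
R = [[0, -4], [1, 4]].

R = [[0, -4], [1, 4]]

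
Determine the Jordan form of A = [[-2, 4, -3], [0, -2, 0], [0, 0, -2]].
The characteristic polynomial is det(xI - A) = (x + 2)^3, so the eigenvalues are -2 (algebraic multiplicity 3).

For λ = -2: rank(A + 2I) = 1, rank((A + 2I)^2) = 0. The eigenspace has dimension 3 - 1 = 2, so there are 2 Jordan blocks; the rank sequence gives block sizes [2, 1].

Assembling the blocks gives the Jordan form J above.

J = [[-2, 1, 0], [0, -2, 0], [0, 0, -2]]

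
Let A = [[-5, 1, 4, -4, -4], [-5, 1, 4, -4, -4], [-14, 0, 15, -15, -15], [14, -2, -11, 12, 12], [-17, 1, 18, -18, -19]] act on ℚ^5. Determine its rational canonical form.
The invariant factors of A (the non-unit diagonal entries of the Smith normal form of xI - A over ℚ[x]) are x(x - 4)(x^3 - 4x - 1), each dividing the next. The characteristic polynomial is their product, x(x - 4)(x^3 - 4x - 1).

The rational canonical form is the block-diagonal matrix of companion matrices C(f_i):
R = [[0, 0, 0, 0, 0], [1, 0, 0, 0, -4], [0, 1, 0, 0, -15], [0, 0, 1, 0, 4], [0, 0, 0, 1, 4]].

Note the characteristic polynomial does not split into linear factors over ℚ, so A has no Jordan form over ℚ; the rational canonical form exists over any field.

R = [[0, 0, 0, 0, 0], [1, 0, 0, 0, -4], [0, 1, 0, 0, -15], [0, 0, 1, 0, 4], [0, 0, 0, 1, 4]]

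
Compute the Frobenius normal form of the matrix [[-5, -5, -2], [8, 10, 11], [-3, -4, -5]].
The invariant factors of A (the non-unit diagonal entries of the Smith normal form of xI - A over ℚ[x]) are x^3 + 3x + 1, each dividing the next. The characteristic polynomial is their product, x^3 + 3x + 1.

The rational canonical form is the block-diagonal matrix of companion matrices C(f_i):
R = [[0, 0, -1], [1, 0, -3], [0, 1, 0]].

Note the characteristic polynomial does not split into linear factors over ℚ, so A has no Jordan form over ℚ; the rational canonical form exists over any field.

R = [[0, 0, -1], [1, 0, -3], [0, 1, 0]]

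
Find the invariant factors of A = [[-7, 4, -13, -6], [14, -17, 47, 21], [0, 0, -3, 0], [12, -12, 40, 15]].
The Jordan structure of A has elementary divisors (x + 3)^2, (x + 3)^2. Arranging the block sizes at each eigenvalue in decreasing order and taking row products gives the invariant factors.

Invariant factors (smallest first, each dividing the next): (x + 3)^2, (x + 3)^2.

Check: the last factor (x + 3)^2 is the minimal polynomial, and the product (x + 3)^4 is the characteristic polynomial.

(x + 3)^2, (x + 3)^2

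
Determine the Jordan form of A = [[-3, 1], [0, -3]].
The characteristic polynomial is det(xI - A) = (x + 3)^2, so the eigenvalues are -3 (algebraic multiplicity 2).

For λ = -3: rank(A + 3I) = 1, rank((A + 3I)^2) = 0. The eigenspace has dimension 2 - 1 = 1, so there is 1 Jordan block; the rank sequence gives block sizes [2].

Assembling the blocks gives the Jordan form J above.

J = [[-3, 1], [0, -3]]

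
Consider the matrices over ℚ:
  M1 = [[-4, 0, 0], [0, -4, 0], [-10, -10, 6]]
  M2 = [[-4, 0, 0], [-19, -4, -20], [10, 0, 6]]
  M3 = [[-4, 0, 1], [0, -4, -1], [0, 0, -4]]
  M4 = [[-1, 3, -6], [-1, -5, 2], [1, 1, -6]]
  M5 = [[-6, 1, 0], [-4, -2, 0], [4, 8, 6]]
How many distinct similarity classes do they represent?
Characteristic polynomials: χ_{M1} = (x - 6)(x + 4)^2, χ_{M2} = (x - 6)(x + 4)^2, χ_{M3} = (x + 4)^3, χ_{M4} = (x + 4)^3, χ_{M5} = (x - 6)(x + 4)^2.

{M1}: invariant factors x + 4, (x - 6)(x + 4).

{M2, M5}: invariant factors (x - 6)(x + 4)^2.

{M3, M4}: invariant factors x + 4, (x + 4)^2.

Matrices are similar if and only if their invariant-factor lists agree; the partition into similarity classes is {M1}, {M2, M5}, {M3, M4}.

3 classes: {M1}, {M2, M5}, {M3, M4}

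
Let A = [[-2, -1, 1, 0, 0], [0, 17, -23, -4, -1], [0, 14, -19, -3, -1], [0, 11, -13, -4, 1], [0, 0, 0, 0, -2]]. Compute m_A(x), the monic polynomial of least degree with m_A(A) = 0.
m_A(x) = (x + 2)^3

The characteristic polynomial factors as (x + 2)^5. The minimal polynomial is ∏(x - λ)^{k_λ} where k_λ is the size of the largest Jordan block at λ.

For λ = -2: rank(A + 2I) = 3, and the largest Jordan block has size 3 (the smallest k with rank((A + 2I)^k) = rank((A + 2I)^(k+1))).

So m_A(x) = (x + 2)^3.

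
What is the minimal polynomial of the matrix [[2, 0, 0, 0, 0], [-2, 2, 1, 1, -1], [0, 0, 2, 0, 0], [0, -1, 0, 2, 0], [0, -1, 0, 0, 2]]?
m_A(x) = (x - 2)^3

The characteristic polynomial factors as (x - 2)^5. The minimal polynomial is ∏(x - λ)^{k_λ} where k_λ is the size of the largest Jordan block at λ.

For λ = 2: rank(A - 2I) = 2, and the largest Jordan block has size 3 (the smallest k with rank((A - 2I)^k) = rank((A - 2I)^(k+1))).

So m_A(x) = (x - 2)^3.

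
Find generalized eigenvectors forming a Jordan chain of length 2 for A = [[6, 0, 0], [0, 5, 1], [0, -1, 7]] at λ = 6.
v_1 = [[0, 1, 0]]^T, v_2 = [[0, -1, -1]]^T

We seek v_1 ∈ ker((A - 6I)^2) \ ker(A - 6I), then set v_{i+1} = (A - 6I) v_i.

One such chain is v_1 = [[0, 1, 0]]^T, v_2 = [[0, -1, -1]]^T. Check: (A - 6I) v_2 = [[0, 0, 0]]^T = 0.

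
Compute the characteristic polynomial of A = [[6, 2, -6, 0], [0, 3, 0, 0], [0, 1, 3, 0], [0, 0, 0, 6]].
χ_A(x) = (x - 6)^2(x - 3)^2

xI - A = [[x - 6, -2, 6, 0], [0, x - 3, 0, 0], [0, -1, x - 3, 0], [0, 0, 0, x - 6]].

Expanding det(xI - A) along the first row:
det(xI - A) = + (x - 6)·det([[x - 3, 0, 0], [-1, x - 3, 0], [0, 0, x - 6]]) - (-2)·det([[0, 0, 0], [0, x - 3, 0], [0, 0, x - 6]]) + (6)·det([[0, x - 3, 0], [0, -1, 0], [0, 0, x - 6]]) - (0)·det([[0, x - 3, 0], [0, -1, x - 3], [0, 0, 0]]).

Evaluating gives χ_A(x) = x^4 - 18x^3 + 117x^2 - 324x + 324 = (x - 6)^2(x - 3)^2.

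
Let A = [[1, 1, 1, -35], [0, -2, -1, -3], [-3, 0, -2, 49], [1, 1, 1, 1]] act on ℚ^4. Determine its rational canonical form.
R = [[0, 0, 0, -36], [1, 0, 0, 12], [0, 1, 0, 11], [0, 0, 1, -2]]

The invariant factors of A (the non-unit diagonal entries of the Smith normal form of xI - A over ℚ[x]) are (x - 2)^2(x + 3)^2, each dividing the next. The characteristic polynomial is their product, (x - 2)^2(x + 3)^2.

The rational canonical form is the block-diagonal matrix of companion matrices C(f_i):
R = [[0, 0, 0, -36], [1, 0, 0, 12], [0, 1, 0, 11], [0, 0, 1, -2]].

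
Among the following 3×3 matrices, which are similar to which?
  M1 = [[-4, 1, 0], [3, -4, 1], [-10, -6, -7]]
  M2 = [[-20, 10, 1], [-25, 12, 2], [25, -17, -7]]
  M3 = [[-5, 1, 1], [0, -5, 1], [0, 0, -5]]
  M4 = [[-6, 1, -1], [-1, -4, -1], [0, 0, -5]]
Characteristic polynomials: χ_{M1} = (x + 5)^3, χ_{M2} = (x + 5)^3, χ_{M3} = (x + 5)^3, χ_{M4} = (x + 5)^3.

{M1, M2, M3}: invariant factors (x + 5)^3.

{M4}: invariant factors x + 5, (x + 5)^2.

Matrices are similar if and only if their invariant-factor lists agree; the partition into similarity classes is {M1, M2, M3}, {M4}.

2 classes: {M1, M2, M3}, {M4}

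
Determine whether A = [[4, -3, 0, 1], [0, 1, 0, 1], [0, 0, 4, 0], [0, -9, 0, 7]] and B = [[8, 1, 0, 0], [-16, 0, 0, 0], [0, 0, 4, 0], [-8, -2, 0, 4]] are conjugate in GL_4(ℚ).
Yes.

Two matrices over a field are similar if and only if they have the same invariant factors.

Both A and B have characteristic polynomial (x - 4)^4 and minimal polynomial (x - 4)^2. Computing further, both have invariant factors x - 4, x - 4, (x - 4)^2. Hence A and B are similar.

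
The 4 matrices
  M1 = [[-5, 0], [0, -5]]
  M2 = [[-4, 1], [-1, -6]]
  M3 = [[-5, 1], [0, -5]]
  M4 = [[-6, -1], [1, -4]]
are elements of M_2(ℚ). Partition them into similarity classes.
2 classes: {M1}, {M2, M3, M4}

Characteristic polynomials: χ_{M1} = (x + 5)^2, χ_{M2} = (x + 5)^2, χ_{M3} = (x + 5)^2, χ_{M4} = (x + 5)^2.

{M1}: invariant factors x + 5, x + 5.

{M2, M3, M4}: invariant factors (x + 5)^2.

Matrices are similar if and only if their invariant-factor lists agree; the partition into similarity classes is {M1}, {M2, M3, M4}.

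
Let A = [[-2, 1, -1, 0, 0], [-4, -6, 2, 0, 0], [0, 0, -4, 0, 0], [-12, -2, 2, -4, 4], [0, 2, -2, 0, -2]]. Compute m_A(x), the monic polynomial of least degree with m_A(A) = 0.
The characteristic polynomial factors as (x + 2)(x + 4)^4. The minimal polynomial is ∏(x - λ)^{k_λ} where k_λ is the size of the largest Jordan block at λ.

For λ = -4: rank(A + 4I) = 2, and the largest Jordan block has size 2 (the smallest k with rank((A + 4I)^k) = rank((A + 4I)^(k+1))).
For λ = -2: rank(A + 2I) = 4, and the largest Jordan block has size 1 (the smallest k with rank((A + 2I)^k) = rank((A + 2I)^(k+1))).

So m_A(x) = (x + 2)(x + 4)^2.

m_A(x) = (x + 2)(x + 4)^2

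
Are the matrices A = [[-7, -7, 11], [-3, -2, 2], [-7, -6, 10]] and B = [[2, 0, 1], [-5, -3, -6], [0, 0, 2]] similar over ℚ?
Yes.

Two matrices over a field are similar if and only if they have the same invariant factors.

Both A and B have characteristic polynomial (x - 2)^2(x + 3) and minimal polynomial (x - 2)^2(x + 3). Computing further, both have invariant factors (x - 2)^2(x + 3). Hence A and B are similar.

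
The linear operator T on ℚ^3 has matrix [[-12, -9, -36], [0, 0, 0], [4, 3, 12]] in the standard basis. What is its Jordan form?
The characteristic polynomial is det(xI - A) = x^3, so the eigenvalues are 0 (algebraic multiplicity 3).

For λ = 0: rank(A) = 1, rank(A^2) = 0. The eigenspace has dimension 3 - 1 = 2, so there are 2 Jordan blocks; the rank sequence gives block sizes [2, 1].

Assembling the blocks gives the Jordan form J above.

J = [[0, 1, 0], [0, 0, 0], [0, 0, 0]]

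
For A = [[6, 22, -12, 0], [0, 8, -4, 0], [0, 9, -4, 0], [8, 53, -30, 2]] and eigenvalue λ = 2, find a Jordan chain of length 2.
v_1 = [[1, 1, 2, 1]]^T, v_2 = [[2, -2, -3, 1]]^T

We seek v_1 ∈ ker((A - 2I)^2) \ ker(A - 2I), then set v_{i+1} = (A - 2I) v_i.

One such chain is v_1 = [[1, 1, 2, 1]]^T, v_2 = [[2, -2, -3, 1]]^T. Check: (A - 2I) v_2 = [[0, 0, 0, 0]]^T = 0.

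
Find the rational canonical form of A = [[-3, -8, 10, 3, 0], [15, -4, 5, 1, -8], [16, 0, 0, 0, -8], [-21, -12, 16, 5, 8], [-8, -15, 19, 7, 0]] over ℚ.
R = [[0, 4, 0, 0, 0], [1, -2, 0, 0, 0], [0, 0, 0, 0, -8], [0, 0, 1, 0, 8], [0, 0, 0, 1, 0]]

The invariant factors of A (the non-unit diagonal entries of the Smith normal form of xI - A over ℚ[x]) are x^2 + 2x - 4, (x - 2)(x^2 + 2x - 4), each dividing the next. The characteristic polynomial is their product, (x - 2)(x^2 + 2x - 4)^2.

The rational canonical form is the block-diagonal matrix of companion matrices C(f_i):
R = [[0, 4, 0, 0, 0], [1, -2, 0, 0, 0], [0, 0, 0, 0, -8], [0, 0, 1, 0, 8], [0, 0, 0, 1, 0]].

Note the characteristic polynomial does not split into linear factors over ℚ, so A has no Jordan form over ℚ; the rational canonical form exists over any field.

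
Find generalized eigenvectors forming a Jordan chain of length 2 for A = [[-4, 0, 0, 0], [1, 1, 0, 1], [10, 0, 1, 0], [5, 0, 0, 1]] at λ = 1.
We seek v_1 ∈ ker((A - I)^2) \ ker(A - I), then set v_{i+1} = (A - I) v_i.

One such chain is v_1 = [[0, 0, 1, 1]]^T, v_2 = [[0, 1, 0, 0]]^T. Check: (A - I) v_2 = [[0, 0, 0, 0]]^T = 0.

v_1 = [[0, 0, 1, 1]]^T, v_2 = [[0, 1, 0, 0]]^T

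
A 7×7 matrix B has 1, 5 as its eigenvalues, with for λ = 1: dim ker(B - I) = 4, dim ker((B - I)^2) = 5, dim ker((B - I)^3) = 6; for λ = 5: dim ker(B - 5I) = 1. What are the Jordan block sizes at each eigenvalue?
λ = 1: successive nullity increments [4, 1, 1] count blocks of size ≥ k; block sizes are [3, 1, 1, 1].
λ = 5: successive nullity increments [1] count blocks of size ≥ k; block sizes are [1].

Jordan blocks: (1, 3), (1, 1), (1, 1), (1, 1), (5, 1)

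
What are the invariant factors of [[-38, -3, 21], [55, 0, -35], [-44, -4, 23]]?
x + 5, (x + 5)^2

The Jordan structure of A has elementary divisors (x + 5)^2, (x + 5). Arranging the block sizes at each eigenvalue in decreasing order and taking row products gives the invariant factors.

Invariant factors (smallest first, each dividing the next): x + 5, (x + 5)^2.

Check: the last factor (x + 5)^2 is the minimal polynomial, and the product (x + 5)^3 is the characteristic polynomial.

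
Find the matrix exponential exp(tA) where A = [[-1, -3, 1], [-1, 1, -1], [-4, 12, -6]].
e^{tA} = [[(t + 1)*e^{-2*t}, -3*t*e^{-2*t}, t*e^{-2*t}], [-t*e^{-2*t}, (3*t + 1)*e^{-2*t}, -t*e^{-2*t}], [-4*t*e^{-2*t}, 12*t*e^{-2*t}, (1 - 4*t)*e^{-2*t}]]

A has Jordan form J = [[-2, 1, 0], [0, -2, 0], [0, 0, -2]] with A = PJP^{-1}, so e^{tA} = P e^{tJ} P^{-1}.

For a Jordan block J_k(λ), e^{tJ_k(λ)} = e^{λt} · (I + tN + t^2 N^2/2! + ... + t^{k-1} N^{k-1}/(k-1)!) where N is the nilpotent superdiagonal part.

Assembling the blocks and conjugating back gives the entries of e^{tA} as shown above.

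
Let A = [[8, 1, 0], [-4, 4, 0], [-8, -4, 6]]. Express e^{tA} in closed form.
e^{tA} = [[(2*t + 1)*e^{6*t}, t*e^{6*t}, 0], [-4*t*e^{6*t}, (1 - 2*t)*e^{6*t}, 0], [-8*t*e^{6*t}, -4*t*e^{6*t}, e^{6*t}]]

A has Jordan form J = [[6, 1, 0], [0, 6, 0], [0, 0, 6]] with A = PJP^{-1}, so e^{tA} = P e^{tJ} P^{-1}.

For a Jordan block J_k(λ), e^{tJ_k(λ)} = e^{λt} · (I + tN + t^2 N^2/2! + ... + t^{k-1} N^{k-1}/(k-1)!) where N is the nilpotent superdiagonal part.

Assembling the blocks and conjugating back gives the entries of e^{tA} as shown above.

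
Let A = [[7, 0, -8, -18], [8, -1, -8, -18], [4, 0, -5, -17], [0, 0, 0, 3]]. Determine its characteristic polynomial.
xI - A = [[x - 7, 0, 8, 18], [-8, x + 1, 8, 18], [-4, 0, x + 5, 17], [0, 0, 0, x - 3]].

Expanding det(xI - A) along the first row:
det(xI - A) = + (x - 7)·det([[x + 1, 8, 18], [0, x + 5, 17], [0, 0, x - 3]]) - (0)·det([[-8, 8, 18], [-4, x + 5, 17], [0, 0, x - 3]]) + (8)·det([[-8, x + 1, 18], [-4, 0, 17], [0, 0, x - 3]]) - (18)·det([[-8, x + 1, 8], [-4, 0, x + 5], [0, 0, 0]]).

Evaluating gives χ_A(x) = x^4 - 4x^3 - 2x^2 + 12x + 9 = (x - 3)^2(x + 1)^2.

χ_A(x) = (x - 3)^2(x + 1)^2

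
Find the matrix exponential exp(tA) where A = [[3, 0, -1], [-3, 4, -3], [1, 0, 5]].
A has Jordan form J = [[4, 1, 0], [0, 4, 0], [0, 0, 4]] with A = PJP^{-1}, so e^{tA} = P e^{tJ} P^{-1}.

For a Jordan block J_k(λ), e^{tJ_k(λ)} = e^{λt} · (I + tN + t^2 N^2/2! + ... + t^{k-1} N^{k-1}/(k-1)!) where N is the nilpotent superdiagonal part.

Assembling the blocks and conjugating back gives the entries of e^{tA} as shown above.

e^{tA} = [[(1 - t)*e^{4*t}, 0, -t*e^{4*t}], [-3*t*e^{4*t}, e^{4*t}, -3*t*e^{4*t}], [t*e^{4*t}, 0, (t + 1)*e^{4*t}]]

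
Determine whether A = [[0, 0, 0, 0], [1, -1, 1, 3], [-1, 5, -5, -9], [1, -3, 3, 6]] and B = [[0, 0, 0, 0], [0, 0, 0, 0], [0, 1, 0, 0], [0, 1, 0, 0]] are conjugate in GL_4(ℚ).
No.

Both have characteristic polynomial x^4, but the minimal polynomial of A is x^3 while the minimal polynomial of B is x^2. The minimal polynomial is a similarity invariant, so A and B are not similar.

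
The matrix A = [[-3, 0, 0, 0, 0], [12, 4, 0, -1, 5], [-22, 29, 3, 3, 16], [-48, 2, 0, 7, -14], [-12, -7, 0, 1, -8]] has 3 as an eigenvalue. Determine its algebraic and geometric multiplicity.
The characteristic polynomial is (x - 3)^3(x + 3)^2, so the factor x - 3 appears with exponent 3: the algebraic multiplicity is 3.

rank(A - 3I) = 4, so the eigenspace has dimension 5 - 4 = 1: the geometric multiplicity is 1.

Since 1 < 3, A is not diagonalizable.

algebraic multiplicity 3, geometric multiplicity 1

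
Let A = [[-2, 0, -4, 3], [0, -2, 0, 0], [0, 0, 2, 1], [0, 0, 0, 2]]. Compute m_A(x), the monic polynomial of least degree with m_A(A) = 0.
The characteristic polynomial factors as (x - 2)^2(x + 2)^2. The minimal polynomial is ∏(x - λ)^{k_λ} where k_λ is the size of the largest Jordan block at λ.

For λ = -2: rank(A + 2I) = 2, and the largest Jordan block has size 1 (the smallest k with rank((A + 2I)^k) = rank((A + 2I)^(k+1))).
For λ = 2: rank(A - 2I) = 3, and the largest Jordan block has size 2 (the smallest k with rank((A - 2I)^k) = rank((A - 2I)^(k+1))).

So m_A(x) = (x - 2)^2(x + 2).

m_A(x) = (x - 2)^2(x + 2)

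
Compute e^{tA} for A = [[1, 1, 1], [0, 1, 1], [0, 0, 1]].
A has Jordan form J = [[1, 1, 0], [0, 1, 1], [0, 0, 1]] with A = PJP^{-1}, so e^{tA} = P e^{tJ} P^{-1}.

For a Jordan block J_k(λ), e^{tJ_k(λ)} = e^{λt} · (I + tN + t^2 N^2/2! + ... + t^{k-1} N^{k-1}/(k-1)!) where N is the nilpotent superdiagonal part.

Assembling the blocks and conjugating back gives the entries of e^{tA} as shown above.

e^{tA} = [[e^{t}, t*e^{t}, t*(t + 2)*e^{t}/2], [0, e^{t}, t*e^{t}], [0, 0, e^{t}]]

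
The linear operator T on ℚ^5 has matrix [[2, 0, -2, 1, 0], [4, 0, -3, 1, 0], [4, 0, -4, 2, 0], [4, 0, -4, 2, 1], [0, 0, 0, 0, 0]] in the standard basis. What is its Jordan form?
J = [[0, 1, 0, 0, 0], [0, 0, 1, 0, 0], [0, 0, 0, 0, 0], [0, 0, 0, 0, 1], [0, 0, 0, 0, 0]]

The characteristic polynomial is det(xI - A) = x^5, so the eigenvalues are 0 (algebraic multiplicity 5).

For λ = 0: rank(A) = 3, rank(A^2) = 1, rank(A^3) = 0. The eigenspace has dimension 5 - 3 = 2, so there are 2 Jordan blocks; the rank sequence gives block sizes [3, 2].

Assembling the blocks gives the Jordan form J above.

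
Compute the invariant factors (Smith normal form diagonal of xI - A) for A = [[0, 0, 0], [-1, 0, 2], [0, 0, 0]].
The Jordan structure of A has elementary divisors x^2, x. Arranging the block sizes at each eigenvalue in decreasing order and taking row products gives the invariant factors.

Invariant factors (smallest first, each dividing the next): x, x^2.

Check: the last factor x^2 is the minimal polynomial, and the product x^3 is the characteristic polynomial.

x, x^2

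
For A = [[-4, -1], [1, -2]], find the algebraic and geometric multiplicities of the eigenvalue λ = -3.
The characteristic polynomial is (x + 3)^2, so the factor x + 3 appears with exponent 2: the algebraic multiplicity is 2.

rank(A + 3I) = 1, so the eigenspace has dimension 2 - 1 = 1: the geometric multiplicity is 1.

Since 1 < 2, A is not diagonalizable.

algebraic multiplicity 2, geometric multiplicity 1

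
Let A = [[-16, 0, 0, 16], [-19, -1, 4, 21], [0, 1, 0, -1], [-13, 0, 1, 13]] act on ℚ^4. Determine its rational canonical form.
R = [[0, 0, 0, 16], [1, 0, 0, 16], [0, 1, 0, 0], [0, 0, 1, -4]]

The invariant factors of A (the non-unit diagonal entries of the Smith normal form of xI - A over ℚ[x]) are (x - 2)(x + 2)^3, each dividing the next. The characteristic polynomial is their product, (x - 2)(x + 2)^3.

The rational canonical form is the block-diagonal matrix of companion matrices C(f_i):
R = [[0, 0, 0, 16], [1, 0, 0, 16], [0, 1, 0, 0], [0, 0, 1, -4]].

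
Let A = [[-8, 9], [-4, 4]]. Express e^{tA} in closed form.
A has Jordan form J = [[-2, 1], [0, -2]] with A = PJP^{-1}, so e^{tA} = P e^{tJ} P^{-1}.

For a Jordan block J_k(λ), e^{tJ_k(λ)} = e^{λt} · (I + tN + t^2 N^2/2! + ... + t^{k-1} N^{k-1}/(k-1)!) where N is the nilpotent superdiagonal part.

Assembling the blocks and conjugating back gives the entries of e^{tA} as shown above.

e^{tA} = [[(1 - 6*t)*e^{-2*t}, 9*t*e^{-2*t}], [-4*t*e^{-2*t}, (6*t + 1)*e^{-2*t}]]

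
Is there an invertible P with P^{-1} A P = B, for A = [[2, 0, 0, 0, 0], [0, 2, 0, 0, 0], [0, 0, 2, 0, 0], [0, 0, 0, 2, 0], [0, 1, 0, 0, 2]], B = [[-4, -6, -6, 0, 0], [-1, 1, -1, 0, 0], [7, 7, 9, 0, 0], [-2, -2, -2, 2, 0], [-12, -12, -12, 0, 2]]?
Yes.

Two matrices over a field are similar if and only if they have the same invariant factors.

Both A and B have characteristic polynomial (x - 2)^5 and minimal polynomial (x - 2)^2. Computing further, both have invariant factors x - 2, x - 2, x - 2, (x - 2)^2. Hence A and B are similar.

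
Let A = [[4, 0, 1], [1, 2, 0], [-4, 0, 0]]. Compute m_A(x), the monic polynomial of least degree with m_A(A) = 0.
m_A(x) = (x - 2)^3

The characteristic polynomial factors as (x - 2)^3. The minimal polynomial is ∏(x - λ)^{k_λ} where k_λ is the size of the largest Jordan block at λ.

For λ = 2: rank(A - 2I) = 2, and the largest Jordan block has size 3 (the smallest k with rank((A - 2I)^k) = rank((A - 2I)^(k+1))).

So m_A(x) = (x - 2)^3.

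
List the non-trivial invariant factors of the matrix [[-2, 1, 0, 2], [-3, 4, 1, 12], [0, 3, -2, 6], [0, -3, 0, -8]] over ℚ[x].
The Jordan structure of A has elementary divisors (x + 2)^3, (x + 2). Arranging the block sizes at each eigenvalue in decreasing order and taking row products gives the invariant factors.

Invariant factors (smallest first, each dividing the next): x + 2, (x + 2)^3.

Check: the last factor (x + 2)^3 is the minimal polynomial, and the product (x + 2)^4 is the characteristic polynomial.

x + 2, (x + 2)^3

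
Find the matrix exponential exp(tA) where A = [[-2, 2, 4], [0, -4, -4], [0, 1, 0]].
e^{tA} = [[e^{-2*t}, 2*t*e^{-2*t}, 4*t*e^{-2*t}], [0, (1 - 2*t)*e^{-2*t}, -4*t*e^{-2*t}], [0, t*e^{-2*t}, (2*t + 1)*e^{-2*t}]]

A has Jordan form J = [[-2, 1, 0], [0, -2, 0], [0, 0, -2]] with A = PJP^{-1}, so e^{tA} = P e^{tJ} P^{-1}.

For a Jordan block J_k(λ), e^{tJ_k(λ)} = e^{λt} · (I + tN + t^2 N^2/2! + ... + t^{k-1} N^{k-1}/(k-1)!) where N is the nilpotent superdiagonal part.

Assembling the blocks and conjugating back gives the entries of e^{tA} as shown above.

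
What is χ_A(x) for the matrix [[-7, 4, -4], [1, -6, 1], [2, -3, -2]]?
xI - A = [[x + 7, -4, 4], [-1, x + 6, -1], [-2, 3, x + 2]].

Expanding det(xI - A) along the first row:
det(xI - A) = + (x + 7)·det([[x + 6, -1], [3, x + 2]]) - (-4)·det([[-1, -1], [-2, x + 2]]) + (4)·det([[-1, x + 6], [-2, 3]]).

Evaluating gives χ_A(x) = x^3 + 15x^2 + 75x + 125 = (x + 5)^3.

χ_A(x) = (x + 5)^3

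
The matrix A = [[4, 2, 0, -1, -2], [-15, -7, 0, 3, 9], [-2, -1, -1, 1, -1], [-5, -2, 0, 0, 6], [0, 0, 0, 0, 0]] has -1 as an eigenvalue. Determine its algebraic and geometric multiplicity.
algebraic multiplicity 4, geometric multiplicity 2

The characteristic polynomial is x(x + 1)^4, so the factor x + 1 appears with exponent 4: the algebraic multiplicity is 4.

rank(A + I) = 3, so the eigenspace has dimension 5 - 3 = 2: the geometric multiplicity is 2.

Since 2 < 4, A is not diagonalizable.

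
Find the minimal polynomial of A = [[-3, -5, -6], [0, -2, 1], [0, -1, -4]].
m_A(x) = (x + 3)^3

The characteristic polynomial factors as (x + 3)^3. The minimal polynomial is ∏(x - λ)^{k_λ} where k_λ is the size of the largest Jordan block at λ.

For λ = -3: rank(A + 3I) = 2, and the largest Jordan block has size 3 (the smallest k with rank((A + 3I)^k) = rank((A + 3I)^(k+1))).

So m_A(x) = (x + 3)^3.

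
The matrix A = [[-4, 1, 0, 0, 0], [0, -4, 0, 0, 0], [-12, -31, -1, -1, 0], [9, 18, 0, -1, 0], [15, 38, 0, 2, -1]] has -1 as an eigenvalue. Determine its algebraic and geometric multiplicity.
The characteristic polynomial is (x + 1)^3(x + 4)^2, so the factor x + 1 appears with exponent 3: the algebraic multiplicity is 3.

rank(A + I) = 3, so the eigenspace has dimension 5 - 3 = 2: the geometric multiplicity is 2.

Since 2 < 3, A is not diagonalizable.

algebraic multiplicity 3, geometric multiplicity 2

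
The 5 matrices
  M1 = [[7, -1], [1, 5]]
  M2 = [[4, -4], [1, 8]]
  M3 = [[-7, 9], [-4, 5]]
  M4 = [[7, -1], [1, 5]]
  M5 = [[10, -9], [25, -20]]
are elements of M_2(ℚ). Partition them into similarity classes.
3 classes: {M1, M2, M4}, {M3}, {M5}

Characteristic polynomials: χ_{M1} = (x - 6)^2, χ_{M2} = (x - 6)^2, χ_{M3} = (x + 1)^2, χ_{M4} = (x - 6)^2, χ_{M5} = (x + 5)^2.

{M1, M2, M4}: invariant factors (x - 6)^2.

{M3}: invariant factors (x + 1)^2.

{M5}: invariant factors (x + 5)^2.

Matrices are similar if and only if their invariant-factor lists agree; the partition into similarity classes is {M1, M2, M4}, {M3}, {M5}.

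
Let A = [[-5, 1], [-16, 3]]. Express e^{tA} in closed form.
e^{tA} = [[(1 - 4*t)*e^{-t}, t*e^{-t}], [-16*t*e^{-t}, (4*t + 1)*e^{-t}]]

A has Jordan form J = [[-1, 1], [0, -1]] with A = PJP^{-1}, so e^{tA} = P e^{tJ} P^{-1}.

For a Jordan block J_k(λ), e^{tJ_k(λ)} = e^{λt} · (I + tN + t^2 N^2/2! + ... + t^{k-1} N^{k-1}/(k-1)!) where N is the nilpotent superdiagonal part.

Assembling the blocks and conjugating back gives the entries of e^{tA} as shown above.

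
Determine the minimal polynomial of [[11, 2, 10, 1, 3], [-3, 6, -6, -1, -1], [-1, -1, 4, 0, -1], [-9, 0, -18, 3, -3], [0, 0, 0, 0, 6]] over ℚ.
m_A(x) = (x - 6)^2

The characteristic polynomial factors as (x - 6)^5. The minimal polynomial is ∏(x - λ)^{k_λ} where k_λ is the size of the largest Jordan block at λ.

For λ = 6: rank(A - 6I) = 2, and the largest Jordan block has size 2 (the smallest k with rank((A - 6I)^k) = rank((A - 6I)^(k+1))).

So m_A(x) = (x - 6)^2.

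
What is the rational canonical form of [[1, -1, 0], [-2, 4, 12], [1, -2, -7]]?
The invariant factors of A (the non-unit diagonal entries of the Smith normal form of xI - A over ℚ[x]) are (x - 2)(x^2 + 4x - 1), each dividing the next. The characteristic polynomial is their product, (x - 2)(x^2 + 4x - 1).

The rational canonical form is the block-diagonal matrix of companion matrices C(f_i):
R = [[0, 0, -2], [1, 0, 9], [0, 1, -2]].

Note the characteristic polynomial does not split into linear factors over ℚ, so A has no Jordan form over ℚ; the rational canonical form exists over any field.

R = [[0, 0, -2], [1, 0, 9], [0, 1, -2]]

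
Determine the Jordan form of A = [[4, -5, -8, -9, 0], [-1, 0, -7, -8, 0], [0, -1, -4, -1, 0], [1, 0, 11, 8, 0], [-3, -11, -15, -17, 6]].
J = [[-2, 1, 0, 0, 0], [0, -2, 0, 0, 0], [0, 0, 6, 1, 0], [0, 0, 0, 6, 0], [0, 0, 0, 0, 6]]

The characteristic polynomial is det(xI - A) = (x - 6)^3(x + 2)^2, so the eigenvalues are -2 (algebraic multiplicity 2), 6 (algebraic multiplicity 3).

For λ = -2: rank(A + 2I) = 4, rank((A + 2I)^2) = 3. The eigenspace has dimension 5 - 4 = 1, so there is 1 Jordan block; the rank sequence gives block sizes [2].

For λ = 6: rank(A - 6I) = 3, rank((A - 6I)^2) = 2. The eigenspace has dimension 5 - 3 = 2, so there are 2 Jordan blocks; the rank sequence gives block sizes [2, 1].

Assembling the blocks gives the Jordan form J above.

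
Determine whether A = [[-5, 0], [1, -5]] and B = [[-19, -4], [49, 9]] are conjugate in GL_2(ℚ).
Yes.

Two matrices over a field are similar if and only if they have the same invariant factors.

Both A and B have characteristic polynomial (x + 5)^2 and minimal polynomial (x + 5)^2. Computing further, both have invariant factors (x + 5)^2. Hence A and B are similar.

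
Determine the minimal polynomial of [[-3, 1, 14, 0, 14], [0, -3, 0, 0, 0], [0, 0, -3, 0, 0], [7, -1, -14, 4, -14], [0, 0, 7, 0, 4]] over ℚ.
m_A(x) = (x - 4)(x + 3)^2

The characteristic polynomial factors as (x - 4)^2(x + 3)^3. The minimal polynomial is ∏(x - λ)^{k_λ} where k_λ is the size of the largest Jordan block at λ.

For λ = -3: rank(A + 3I) = 3, and the largest Jordan block has size 2 (the smallest k with rank((A + 3I)^k) = rank((A + 3I)^(k+1))).
For λ = 4: rank(A - 4I) = 3, and the largest Jordan block has size 1 (the smallest k with rank((A - 4I)^k) = rank((A - 4I)^(k+1))).

So m_A(x) = (x - 4)(x + 3)^2.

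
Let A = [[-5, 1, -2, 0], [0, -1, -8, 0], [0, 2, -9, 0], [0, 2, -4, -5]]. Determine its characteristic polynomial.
xI - A = [[x + 5, -1, 2, 0], [0, x + 1, 8, 0], [0, -2, x + 9, 0], [0, -2, 4, x + 5]].

Expanding det(xI - A) along the first row:
det(xI - A) = + (x + 5)·det([[x + 1, 8, 0], [-2, x + 9, 0], [-2, 4, x + 5]]) - (-1)·det([[0, 8, 0], [0, x + 9, 0], [0, 4, x + 5]]) + (2)·det([[0, x + 1, 0], [0, -2, 0], [0, -2, x + 5]]) - (0)·det([[0, x + 1, 8], [0, -2, x + 9], [0, -2, 4]]).

Evaluating gives χ_A(x) = x^4 + 20x^3 + 150x^2 + 500x + 625 = (x + 5)^4.

χ_A(x) = (x + 5)^4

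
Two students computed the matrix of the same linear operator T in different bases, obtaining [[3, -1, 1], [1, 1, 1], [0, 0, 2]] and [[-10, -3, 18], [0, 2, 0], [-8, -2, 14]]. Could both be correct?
Two matrices over a field are similar if and only if they have the same invariant factors.

Both A and B have characteristic polynomial (x - 2)^3 and minimal polynomial (x - 2)^2. Computing further, both have invariant factors x - 2, (x - 2)^2. Hence A and B are similar.

Yes.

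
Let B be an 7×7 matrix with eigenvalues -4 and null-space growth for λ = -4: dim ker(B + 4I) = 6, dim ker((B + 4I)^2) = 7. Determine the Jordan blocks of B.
λ = -4: successive nullity increments [6, 1] count blocks of size ≥ k; block sizes are [2, 1, 1, 1, 1, 1].

Jordan blocks: (-4, 2), (-4, 1), (-4, 1), (-4, 1), (-4, 1), (-4, 1)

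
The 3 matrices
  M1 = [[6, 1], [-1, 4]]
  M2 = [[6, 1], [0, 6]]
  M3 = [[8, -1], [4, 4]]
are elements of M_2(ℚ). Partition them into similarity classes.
Characteristic polynomials: χ_{M1} = (x - 5)^2, χ_{M2} = (x - 6)^2, χ_{M3} = (x - 6)^2.

{M1}: invariant factors (x - 5)^2.

{M2, M3}: invariant factors (x - 6)^2.

Matrices are similar if and only if their invariant-factor lists agree; the partition into similarity classes is {M1}, {M2, M3}.

2 classes: {M1}, {M2, M3}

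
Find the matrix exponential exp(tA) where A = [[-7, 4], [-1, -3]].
A has Jordan form J = [[-5, 1], [0, -5]] with A = PJP^{-1}, so e^{tA} = P e^{tJ} P^{-1}.

For a Jordan block J_k(λ), e^{tJ_k(λ)} = e^{λt} · (I + tN + t^2 N^2/2! + ... + t^{k-1} N^{k-1}/(k-1)!) where N is the nilpotent superdiagonal part.

Assembling the blocks and conjugating back gives the entries of e^{tA} as shown above.

e^{tA} = [[(1 - 2*t)*e^{-5*t}, 4*t*e^{-5*t}], [-t*e^{-5*t}, (2*t + 1)*e^{-5*t}]]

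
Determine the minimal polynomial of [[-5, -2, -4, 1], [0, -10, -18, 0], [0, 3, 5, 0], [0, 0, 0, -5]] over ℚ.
m_A(x) = (x + 1)(x + 4)(x + 5)^2

The characteristic polynomial factors as (x + 1)(x + 4)(x + 5)^2. The minimal polynomial is ∏(x - λ)^{k_λ} where k_λ is the size of the largest Jordan block at λ.

For λ = -5: rank(A + 5I) = 3, and the largest Jordan block has size 2 (the smallest k with rank((A + 5I)^k) = rank((A + 5I)^(k+1))).
For λ = -4: rank(A + 4I) = 3, and the largest Jordan block has size 1 (the smallest k with rank((A + 4I)^k) = rank((A + 4I)^(k+1))).
For λ = -1: rank(A + I) = 3, and the largest Jordan block has size 1 (the smallest k with rank((A + I)^k) = rank((A + I)^(k+1))).

So m_A(x) = (x + 1)(x + 4)(x + 5)^2.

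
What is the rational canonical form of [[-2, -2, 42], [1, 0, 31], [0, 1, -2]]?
The invariant factors of A (the non-unit diagonal entries of the Smith normal form of xI - A over ℚ[x]) are (x - 5)(x + 4)(x + 5), each dividing the next. The characteristic polynomial is their product, (x - 5)(x + 4)(x + 5).

The rational canonical form is the block-diagonal matrix of companion matrices C(f_i):
R = [[0, 0, 100], [1, 0, 25], [0, 1, -4]].

R = [[0, 0, 100], [1, 0, 25], [0, 1, -4]]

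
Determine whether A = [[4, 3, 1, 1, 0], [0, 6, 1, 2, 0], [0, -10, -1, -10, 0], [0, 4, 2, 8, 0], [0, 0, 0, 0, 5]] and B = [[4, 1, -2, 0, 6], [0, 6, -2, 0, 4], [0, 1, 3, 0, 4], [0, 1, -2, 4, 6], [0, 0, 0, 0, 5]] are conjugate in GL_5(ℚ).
Two matrices over a field are similar if and only if they have the same invariant factors.

Both A and B have characteristic polynomial (x - 5)^2(x - 4)^3 and minimal polynomial (x - 5)(x - 4)^2. Computing further, both have invariant factors (x - 5)(x - 4), (x - 5)(x - 4)^2. Hence A and B are similar.

Yes.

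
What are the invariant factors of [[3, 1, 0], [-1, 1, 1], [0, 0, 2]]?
(x - 2)^3

The Jordan structure of A has elementary divisors (x - 2)^3. Arranging the block sizes at each eigenvalue in decreasing order and taking row products gives the invariant factors.

Invariant factors (smallest first, each dividing the next): (x - 2)^3.

Check: the last factor (x - 2)^3 is the minimal polynomial, and the product (x - 2)^3 is the characteristic polynomial.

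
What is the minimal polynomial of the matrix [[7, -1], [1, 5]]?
m_A(x) = (x - 6)^2

The characteristic polynomial factors as (x - 6)^2. The minimal polynomial is ∏(x - λ)^{k_λ} where k_λ is the size of the largest Jordan block at λ.

For λ = 6: rank(A - 6I) = 1, and the largest Jordan block has size 2 (the smallest k with rank((A - 6I)^k) = rank((A - 6I)^(k+1))).

So m_A(x) = (x - 6)^2.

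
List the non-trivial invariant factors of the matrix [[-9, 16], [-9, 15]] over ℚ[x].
The Jordan structure of A has elementary divisors (x - 3)^2. Arranging the block sizes at each eigenvalue in decreasing order and taking row products gives the invariant factors.

Invariant factors (smallest first, each dividing the next): (x - 3)^2.

Check: the last factor (x - 3)^2 is the minimal polynomial, and the product (x - 3)^2 is the characteristic polynomial.

(x - 3)^2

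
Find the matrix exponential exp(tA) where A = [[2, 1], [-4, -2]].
A has Jordan form J = [[0, 1], [0, 0]] with A = PJP^{-1}, so e^{tA} = P e^{tJ} P^{-1}.

For a Jordan block J_k(λ), e^{tJ_k(λ)} = e^{λt} · (I + tN + t^2 N^2/2! + ... + t^{k-1} N^{k-1}/(k-1)!) where N is the nilpotent superdiagonal part.

Assembling the blocks and conjugating back gives the entries of e^{tA} as shown above.

e^{tA} = [[2*t + 1, t], [-4*t, 1 - 2*t]]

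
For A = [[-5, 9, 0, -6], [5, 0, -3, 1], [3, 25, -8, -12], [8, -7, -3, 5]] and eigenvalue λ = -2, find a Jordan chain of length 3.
We seek v_1 ∈ ker((A + 2I)^3) \ ker((A + 2I)^2), then set v_{i+1} = (A + 2I) v_i.

One such chain is v_1 = [[-2, 2, -1, 4]]^T, v_2 = [[0, 1, 2, 1]]^T, v_3 = [[3, -3, 1, -6]]^T. Check: (A + 2I) v_3 = [[0, 0, 0, 0]]^T = 0.

v_1 = [[-2, 2, -1, 4]]^T, v_2 = [[0, 1, 2, 1]]^T, v_3 = [[3, -3, 1, -6]]^T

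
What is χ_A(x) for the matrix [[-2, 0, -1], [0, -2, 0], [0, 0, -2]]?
xI - A = [[x + 2, 0, 1], [0, x + 2, 0], [0, 0, x + 2]].

Expanding det(xI - A) along the first row:
det(xI - A) = + (x + 2)·det([[x + 2, 0], [0, x + 2]]) - (0)·det([[0, 0], [0, x + 2]]) + (1)·det([[0, x + 2], [0, 0]]).

Evaluating gives χ_A(x) = x^3 + 6x^2 + 12x + 8 = (x + 2)^3.

χ_A(x) = (x + 2)^3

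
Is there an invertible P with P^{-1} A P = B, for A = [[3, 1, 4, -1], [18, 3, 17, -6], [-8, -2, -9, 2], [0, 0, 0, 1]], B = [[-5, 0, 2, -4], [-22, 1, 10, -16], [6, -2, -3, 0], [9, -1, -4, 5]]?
Both have characteristic polynomial (x - 1)(x + 1)^3, but the minimal polynomial of A is (x - 1)(x + 1)^3 while the minimal polynomial of B is (x - 1)(x + 1)^2. The minimal polynomial is a similarity invariant, so A and B are not similar.

No.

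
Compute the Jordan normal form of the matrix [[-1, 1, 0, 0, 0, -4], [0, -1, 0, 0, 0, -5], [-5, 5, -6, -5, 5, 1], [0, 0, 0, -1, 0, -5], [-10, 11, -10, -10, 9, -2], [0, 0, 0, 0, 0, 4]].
J = [[-1, 1, 0, 0, 0, 0], [0, -1, 0, 0, 0, 0], [0, 0, -1, 0, 0, 0], [0, 0, 0, -1, 0, 0], [0, 0, 0, 0, 4, 1], [0, 0, 0, 0, 0, 4]]

The characteristic polynomial is det(xI - A) = (x - 4)^2(x + 1)^4, so the eigenvalues are -1 (algebraic multiplicity 4), 4 (algebraic multiplicity 2).

For λ = -1: rank(A + I) = 3, rank((A + I)^2) = 2. The eigenspace has dimension 6 - 3 = 3, so there are 3 Jordan blocks; the rank sequence gives block sizes [2, 1, 1].

For λ = 4: rank(A - 4I) = 5, rank((A - 4I)^2) = 4. The eigenspace has dimension 6 - 5 = 1, so there is 1 Jordan block; the rank sequence gives block sizes [2].

Assembling the blocks gives the Jordan form J above.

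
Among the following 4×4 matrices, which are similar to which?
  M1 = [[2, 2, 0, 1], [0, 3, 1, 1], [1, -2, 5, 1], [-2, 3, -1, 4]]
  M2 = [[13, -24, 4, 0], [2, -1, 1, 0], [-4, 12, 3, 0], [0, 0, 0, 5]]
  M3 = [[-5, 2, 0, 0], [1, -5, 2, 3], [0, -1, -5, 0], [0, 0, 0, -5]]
Characteristic polynomials: χ_{M1} = (x - 4)^2(x - 3)^2, χ_{M2} = (x - 5)^4, χ_{M3} = (x + 5)^4.

{M1}: invariant factors (x - 4)^2(x - 3)^2.

{M2}: invariant factors x - 5, x - 5, (x - 5)^2.

{M3}: invariant factors x + 5, (x + 5)^3.

Matrices are similar if and only if their invariant-factor lists agree; the partition into similarity classes is {M1}, {M2}, {M3}.

3 classes: {M1}, {M2}, {M3}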